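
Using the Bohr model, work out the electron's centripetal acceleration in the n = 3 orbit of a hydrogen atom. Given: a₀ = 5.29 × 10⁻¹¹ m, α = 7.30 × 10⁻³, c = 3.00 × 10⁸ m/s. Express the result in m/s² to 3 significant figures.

r = n²a₀/Z = 4.76 × 10⁻¹⁰ m, v = Zαc/n = 7.30 × 10⁵ m/s
a = v²/r = (7.30 × 10⁵)² / 4.76 × 10⁻¹⁰ = 1.12 × 10²¹ m/s²

1.12 × 10²¹ m/s²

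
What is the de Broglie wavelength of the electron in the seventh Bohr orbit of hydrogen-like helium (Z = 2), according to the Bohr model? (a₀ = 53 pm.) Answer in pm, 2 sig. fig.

The Bohr quantisation condition is nλ = 2πr_n.
r_n = n²a₀/Z = 1300 pm
λ = 2πr_n/n = 2π·1300/7 = 1200 pm

1200 pm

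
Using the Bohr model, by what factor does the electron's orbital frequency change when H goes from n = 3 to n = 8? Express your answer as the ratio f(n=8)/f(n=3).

27/512

f ∝ Z^2 · n^-3; with Z fixed, f ∝ n^-3.
f(n=8)/f(n=3) = (8/3)^-3 = 27/512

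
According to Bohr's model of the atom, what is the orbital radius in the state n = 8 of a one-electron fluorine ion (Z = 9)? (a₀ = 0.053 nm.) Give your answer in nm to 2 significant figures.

0.38 nm

r_n = n²a₀/Z = 8² × 0.053 / 9
    = 64 × 0.053 / 9 = 0.38 nm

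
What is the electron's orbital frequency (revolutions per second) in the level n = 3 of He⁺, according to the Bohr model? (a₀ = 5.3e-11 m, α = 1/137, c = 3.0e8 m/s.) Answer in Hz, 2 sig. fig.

r = n²a₀/Z = 2.4e-10 m, v = Zαc/n = 1.5e6 m/s
f = v/(2πr) = 9.7e14 Hz

9.7e14 Hz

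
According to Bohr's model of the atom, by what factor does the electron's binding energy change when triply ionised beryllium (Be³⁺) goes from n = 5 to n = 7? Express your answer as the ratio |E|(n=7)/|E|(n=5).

25/49

|E| ∝ Z^2 · n^-2; with Z fixed, |E| ∝ n^-2.
|E|(n=7)/|E|(n=5) = (7/5)^-2 = 25/49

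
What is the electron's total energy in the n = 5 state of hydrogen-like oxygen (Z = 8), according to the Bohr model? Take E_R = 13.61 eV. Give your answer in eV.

-34.84 eV

E_n = −E_R·Z²/n² = −13.61 × 8²/5² = -34.84 eV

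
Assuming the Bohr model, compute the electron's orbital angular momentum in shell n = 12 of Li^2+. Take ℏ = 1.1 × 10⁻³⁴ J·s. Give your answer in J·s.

1.3 × 10⁻³³ J·s

L_n = nℏ = 12 × 1.1 × 10⁻³⁴ = 1.3 × 10⁻³³ J·s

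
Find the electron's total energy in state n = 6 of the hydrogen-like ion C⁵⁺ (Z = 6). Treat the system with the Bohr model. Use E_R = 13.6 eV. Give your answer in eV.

-13.6 eV

E_n = −E_R·Z²/n² = −13.6 × 6²/6² = -13.6 eV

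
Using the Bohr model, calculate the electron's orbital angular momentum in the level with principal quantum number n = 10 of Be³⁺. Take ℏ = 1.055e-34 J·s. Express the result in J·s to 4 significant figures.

1.055e-33 J·s

L_n = nℏ = 10 × 1.055e-34 = 1.055e-33 J·s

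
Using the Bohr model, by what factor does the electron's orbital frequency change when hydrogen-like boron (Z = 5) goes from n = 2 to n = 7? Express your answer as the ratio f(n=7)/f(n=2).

8/343

f ∝ Z^2 · n^-3; with Z fixed, f ∝ n^-3.
f(n=7)/f(n=2) = (7/2)^-3 = 8/343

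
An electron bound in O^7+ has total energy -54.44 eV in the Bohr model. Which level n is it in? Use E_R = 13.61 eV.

E_n = −E_R Z²/n² ⇒ n² = E_R Z²/(−E_n) = 13.61 × 8² / 54.44 ≈ 16.00
n = 4

4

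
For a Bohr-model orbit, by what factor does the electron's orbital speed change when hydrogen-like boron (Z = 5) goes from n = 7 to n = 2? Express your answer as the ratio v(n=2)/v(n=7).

7/2

v ∝ Z^1 · n^-1; with Z fixed, v ∝ n^-1.
v(n=2)/v(n=7) = (2/7)^-1 = 7/2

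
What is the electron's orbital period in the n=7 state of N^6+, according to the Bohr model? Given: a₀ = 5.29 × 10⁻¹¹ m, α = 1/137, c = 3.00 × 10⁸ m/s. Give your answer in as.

r = n²a₀/Z = 7²·5.29 × 10⁻¹¹/7 = 3.70 × 10⁻¹⁰ m
v = Zαc/n = 7·0.00730·3.00 × 10⁸/7 = 2.19 × 10⁶ m/s
T = 2πr/v = 1.06 × 10⁻¹⁵ s = 1060 as

1060 as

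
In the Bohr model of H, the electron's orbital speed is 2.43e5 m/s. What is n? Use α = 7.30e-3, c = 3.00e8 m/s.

9

v_n = Zαc/n ⇒ n = Zαc/v = 1 × 0.00730 × 3.00e8 / 2.43e5 ≈ 9.01
n = 9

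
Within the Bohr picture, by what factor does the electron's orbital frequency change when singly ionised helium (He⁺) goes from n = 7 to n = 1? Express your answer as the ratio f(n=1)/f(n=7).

343

f ∝ Z^2 · n^-3; with Z fixed, f ∝ n^-3.
f(n=1)/f(n=7) = (1/7)^-3 = 343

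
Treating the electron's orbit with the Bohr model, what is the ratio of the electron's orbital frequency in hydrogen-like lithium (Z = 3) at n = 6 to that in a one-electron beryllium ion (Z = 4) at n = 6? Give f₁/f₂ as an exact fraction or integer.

9/16

f ∝ Z^2 · n^-3
f₁/f₂ = (3/4)^2 · (6/6)^-3 = 9/16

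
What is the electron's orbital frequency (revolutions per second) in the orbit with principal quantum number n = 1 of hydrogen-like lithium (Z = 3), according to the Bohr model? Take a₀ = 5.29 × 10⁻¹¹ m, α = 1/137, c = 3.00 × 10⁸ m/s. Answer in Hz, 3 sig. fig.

r = n²a₀/Z = 1.76 × 10⁻¹¹ m, v = Zαc/n = 6.57 × 10⁶ m/s
f = v/(2πr) = 5.93 × 10¹⁶ Hz

5.93 × 10¹⁶ Hz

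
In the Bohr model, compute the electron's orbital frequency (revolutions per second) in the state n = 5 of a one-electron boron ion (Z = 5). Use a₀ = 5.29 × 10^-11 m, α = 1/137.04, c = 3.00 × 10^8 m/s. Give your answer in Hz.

r = n²a₀/Z = 2.64 × 10^-10 m, v = Zαc/n = 2.19 × 10^6 m/s
f = v/(2πr) = 1.32 × 10^15 Hz

1.32 × 10^15 Hz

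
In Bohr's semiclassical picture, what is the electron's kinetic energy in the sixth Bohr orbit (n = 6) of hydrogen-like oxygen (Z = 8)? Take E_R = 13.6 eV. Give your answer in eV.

24.2 eV

For a Coulomb orbit the virial theorem gives K = −E_n.
E_n = −E_R·Z²/n², so K = E_R·Z²/n² = 13.6 × 8²/6² = 24.2 eV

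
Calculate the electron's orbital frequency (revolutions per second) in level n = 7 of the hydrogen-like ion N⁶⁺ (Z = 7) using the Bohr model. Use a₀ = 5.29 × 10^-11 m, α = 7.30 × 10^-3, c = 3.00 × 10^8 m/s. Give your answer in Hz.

r = n²a₀/Z = 3.70 × 10^-10 m, v = Zαc/n = 2.19 × 10^6 m/s
f = v/(2πr) = 9.41 × 10^14 Hz

9.41 × 10^14 Hz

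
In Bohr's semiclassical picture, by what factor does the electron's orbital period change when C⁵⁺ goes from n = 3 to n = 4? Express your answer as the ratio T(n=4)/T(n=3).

T ∝ Z^-2 · n^3; with Z fixed, T ∝ n^3.
T(n=4)/T(n=3) = (4/3)^3 = 64/27

64/27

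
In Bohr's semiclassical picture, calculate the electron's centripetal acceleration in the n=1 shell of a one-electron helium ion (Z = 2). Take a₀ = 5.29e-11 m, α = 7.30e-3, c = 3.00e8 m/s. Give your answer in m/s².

7.25e23 m/s²

r = n²a₀/Z = 2.65e-11 m, v = Zαc/n = 4.38e6 m/s
a = v²/r = (4.38e6)² / 2.65e-11 = 7.25e23 m/s²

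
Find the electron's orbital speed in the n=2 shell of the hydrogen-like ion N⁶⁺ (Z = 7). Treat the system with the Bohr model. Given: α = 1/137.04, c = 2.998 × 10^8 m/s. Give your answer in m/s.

v_n = Zαc/n = 7 × 0.007297 × 2.998 × 10^8 / 2
    = 7.657 × 10^6 m/s

7.657 × 10^6 m/s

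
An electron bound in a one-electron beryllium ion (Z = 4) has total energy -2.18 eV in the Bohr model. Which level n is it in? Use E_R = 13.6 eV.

E_n = −E_R Z²/n² ⇒ n² = E_R Z²/(−E_n) = 13.6 × 4² / 2.18 ≈ 99.82
n = 10

10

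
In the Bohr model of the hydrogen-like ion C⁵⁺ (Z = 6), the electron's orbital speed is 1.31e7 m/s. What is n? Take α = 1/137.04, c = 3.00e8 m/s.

1

v_n = Zαc/n ⇒ n = Zαc/v = 6 × 0.00730 × 3.00e8 / 1.31e7 ≈ 1.00
n = 1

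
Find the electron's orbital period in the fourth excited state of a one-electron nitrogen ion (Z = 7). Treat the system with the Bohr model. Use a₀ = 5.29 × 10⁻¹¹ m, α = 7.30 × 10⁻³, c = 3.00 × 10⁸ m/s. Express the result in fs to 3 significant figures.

r = n²a₀/Z = 5²·5.29 × 10⁻¹¹/7 = 1.89 × 10⁻¹⁰ m
v = Zαc/n = 7·0.00730·3.00 × 10⁸/5 = 3.07 × 10⁶ m/s
T = 2πr/v = 3.87 × 10⁻¹⁶ s = 0.387 fs

0.387 fs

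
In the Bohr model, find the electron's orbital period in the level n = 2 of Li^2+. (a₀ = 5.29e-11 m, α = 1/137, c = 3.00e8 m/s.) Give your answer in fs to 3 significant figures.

0.135 fs

r = n²a₀/Z = 2²·5.29e-11/3 = 7.05e-11 m
v = Zαc/n = 3·0.00730·3.00e8/2 = 3.28e6 m/s
T = 2πr/v = 1.35e-16 s = 0.135 fs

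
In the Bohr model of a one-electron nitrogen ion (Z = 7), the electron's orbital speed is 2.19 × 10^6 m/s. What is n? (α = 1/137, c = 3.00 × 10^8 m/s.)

v_n = Zαc/n ⇒ n = Zαc/v = 7 × 0.00730 × 3.00 × 10^8 / 2.19 × 10^6 ≈ 7.00
n = 7

7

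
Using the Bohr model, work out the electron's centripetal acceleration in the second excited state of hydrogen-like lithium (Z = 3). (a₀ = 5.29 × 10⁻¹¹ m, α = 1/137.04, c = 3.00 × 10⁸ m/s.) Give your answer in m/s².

r = n²a₀/Z = 1.59 × 10⁻¹⁰ m, v = Zαc/n = 2.19 × 10⁶ m/s
a = v²/r = (2.19 × 10⁶)² / 1.59 × 10⁻¹⁰ = 3.02 × 10²² m/s²

3.02 × 10²² m/s²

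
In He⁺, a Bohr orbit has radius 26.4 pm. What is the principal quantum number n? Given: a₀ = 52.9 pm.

1

r_n = n²a₀/Z ⇒ n² = rZ/a₀ = 26.4 × 2 / 52.9 ≈ 1.00
n = 1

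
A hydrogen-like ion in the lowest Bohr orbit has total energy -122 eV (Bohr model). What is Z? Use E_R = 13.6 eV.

3

E_n = −E_R Z²/n² ⇒ Z² = −E_n n²/E_R = 122 × 1² / 13.6 ≈ 8.97
Z = 3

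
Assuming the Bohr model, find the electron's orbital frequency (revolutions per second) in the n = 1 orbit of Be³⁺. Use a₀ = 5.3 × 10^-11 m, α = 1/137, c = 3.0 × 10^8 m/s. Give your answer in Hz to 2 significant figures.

1.1 × 10^17 Hz

r = n²a₀/Z = 1.3 × 10^-11 m, v = Zαc/n = 8.8 × 10^6 m/s
f = v/(2πr) = 1.1 × 10^17 Hz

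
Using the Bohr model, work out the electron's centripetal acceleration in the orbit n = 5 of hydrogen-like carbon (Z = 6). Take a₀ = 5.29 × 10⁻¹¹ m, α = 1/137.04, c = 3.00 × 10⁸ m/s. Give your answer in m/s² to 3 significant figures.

3.13 × 10²² m/s²

r = n²a₀/Z = 2.20 × 10⁻¹⁰ m, v = Zαc/n = 2.63 × 10⁶ m/s
a = v²/r = (2.63 × 10⁶)² / 2.20 × 10⁻¹⁰ = 3.13 × 10²² m/s²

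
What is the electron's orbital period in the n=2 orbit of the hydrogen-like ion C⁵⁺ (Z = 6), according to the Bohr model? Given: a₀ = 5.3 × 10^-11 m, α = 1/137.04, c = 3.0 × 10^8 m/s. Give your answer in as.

r = n²a₀/Z = 2²·5.3 × 10^-11/6 = 3.5 × 10^-11 m
v = Zαc/n = 6·0.0073·3.0 × 10^8/2 = 6.6 × 10^6 m/s
T = 2πr/v = 3.4 × 10^-17 s = 34 as

34 as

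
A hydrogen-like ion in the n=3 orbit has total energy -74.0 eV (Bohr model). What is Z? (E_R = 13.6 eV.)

E_n = −E_R Z²/n² ⇒ Z² = −E_n n²/E_R = 74.0 × 3² / 13.6 ≈ 48.97
Z = 7

7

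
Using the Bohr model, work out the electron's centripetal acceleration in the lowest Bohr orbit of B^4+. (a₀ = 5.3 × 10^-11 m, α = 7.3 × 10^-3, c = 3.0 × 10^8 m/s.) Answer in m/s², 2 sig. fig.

r = n²a₀/Z = 1.1 × 10^-11 m, v = Zαc/n = 1.1 × 10^7 m/s
a = v²/r = (1.1 × 10^7)² / 1.1 × 10^-11 = 1.1 × 10^25 m/s²

1.1 × 10^25 m/s²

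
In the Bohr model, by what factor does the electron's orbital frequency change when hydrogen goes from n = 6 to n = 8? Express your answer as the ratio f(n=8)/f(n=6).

f ∝ Z^2 · n^-3; with Z fixed, f ∝ n^-3.
f(n=8)/f(n=6) = (8/6)^-3 = 27/64

27/64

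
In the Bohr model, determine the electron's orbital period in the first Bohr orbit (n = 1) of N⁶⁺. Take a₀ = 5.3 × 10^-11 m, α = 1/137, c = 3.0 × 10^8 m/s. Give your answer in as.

3.1 as

r = n²a₀/Z = 1²·5.3 × 10^-11/7 = 7.6 × 10^-12 m
v = Zαc/n = 7·0.0073·3.0 × 10^8/1 = 1.5 × 10^7 m/s
T = 2πr/v = 3.1 × 10^-18 s = 3.1 as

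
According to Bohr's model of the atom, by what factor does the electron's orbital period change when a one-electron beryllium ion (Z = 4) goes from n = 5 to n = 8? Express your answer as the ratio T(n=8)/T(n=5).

T ∝ Z^-2 · n^3; with Z fixed, T ∝ n^3.
T(n=8)/T(n=5) = (8/5)^3 = 512/125

512/125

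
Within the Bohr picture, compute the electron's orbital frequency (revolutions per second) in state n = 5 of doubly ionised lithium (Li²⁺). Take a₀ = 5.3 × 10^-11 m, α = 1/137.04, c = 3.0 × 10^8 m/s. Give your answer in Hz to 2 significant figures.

r = n²a₀/Z = 4.4 × 10^-10 m, v = Zαc/n = 1.3 × 10^6 m/s
f = v/(2πr) = 4.7 × 10^14 Hz

4.7 × 10^14 Hz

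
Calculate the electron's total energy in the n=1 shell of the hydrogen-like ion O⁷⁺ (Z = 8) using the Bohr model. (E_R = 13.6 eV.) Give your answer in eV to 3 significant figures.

E_n = −E_R·Z²/n² = −13.6 × 8²/1² = -870 eV

-870 eV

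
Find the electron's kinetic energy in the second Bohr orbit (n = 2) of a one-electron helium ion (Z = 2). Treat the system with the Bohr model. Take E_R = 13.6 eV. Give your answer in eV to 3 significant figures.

13.6 eV

For a Coulomb orbit the virial theorem gives K = −E_n.
E_n = −E_R·Z²/n², so K = E_R·Z²/n² = 13.6 × 2²/2² = 13.6 eV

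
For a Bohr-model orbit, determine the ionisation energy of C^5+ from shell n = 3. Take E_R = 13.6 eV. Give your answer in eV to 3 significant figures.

E_n = −E_R·Z²/n² = −13.6 × 6²/3² eV = -54.4 eV
Ionisation energy = −E_n = 54.4 eV

54.4 eV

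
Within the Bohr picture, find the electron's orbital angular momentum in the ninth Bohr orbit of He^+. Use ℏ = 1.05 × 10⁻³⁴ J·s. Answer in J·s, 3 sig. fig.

L_n = nℏ = 9 × 1.05 × 10⁻³⁴ = 9.45 × 10⁻³⁴ J·s

9.45 × 10⁻³⁴ J·s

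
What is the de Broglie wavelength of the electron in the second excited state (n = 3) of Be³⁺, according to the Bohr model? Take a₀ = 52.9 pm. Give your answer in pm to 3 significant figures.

249 pm

The Bohr quantisation condition is nλ = 2πr_n.
r_n = n²a₀/Z = 119 pm
λ = 2πr_n/n = 2π·119/3 = 249 pm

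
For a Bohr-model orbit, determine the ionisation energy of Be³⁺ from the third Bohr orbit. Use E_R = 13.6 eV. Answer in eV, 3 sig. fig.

24.2 eV

E_n = −E_R·Z²/n² = −13.6 × 4²/3² eV = -24.2 eV
Ionisation energy = −E_n = 24.2 eV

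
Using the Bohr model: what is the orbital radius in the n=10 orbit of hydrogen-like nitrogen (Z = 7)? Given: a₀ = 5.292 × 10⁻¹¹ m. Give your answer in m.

r_n = n²a₀/Z = 10² × 5.292 × 10⁻¹¹ / 7
    = 100 × 5.292 × 10⁻¹¹ / 7 = 7.560 × 10⁻¹⁰ m

7.560 × 10⁻¹⁰ m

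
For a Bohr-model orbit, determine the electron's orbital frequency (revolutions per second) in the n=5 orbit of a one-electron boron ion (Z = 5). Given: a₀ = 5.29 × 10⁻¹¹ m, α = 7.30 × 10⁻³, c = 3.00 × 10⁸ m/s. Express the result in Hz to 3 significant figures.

r = n²a₀/Z = 2.64 × 10⁻¹⁰ m, v = Zαc/n = 2.19 × 10⁶ m/s
f = v/(2πr) = 1.32 × 10¹⁵ Hz

1.32 × 10¹⁵ Hz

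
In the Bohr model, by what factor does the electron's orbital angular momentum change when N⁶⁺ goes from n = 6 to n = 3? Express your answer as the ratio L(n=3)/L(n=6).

1/2

L = nℏ depends only on n, so L ∝ n.
L(n=3)/L(n=6) = (3/6)^1 = 1/2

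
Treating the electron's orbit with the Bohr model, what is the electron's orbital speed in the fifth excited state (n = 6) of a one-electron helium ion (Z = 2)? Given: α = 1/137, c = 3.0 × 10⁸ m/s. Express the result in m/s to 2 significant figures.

v_n = Zαc/n = 2 × 0.0073 × 3.0 × 10⁸ / 6
    = 7.3 × 10⁵ m/s

7.3 × 10⁵ m/s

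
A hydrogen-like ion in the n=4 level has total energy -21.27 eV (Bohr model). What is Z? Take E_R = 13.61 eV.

E_n = −E_R Z²/n² ⇒ Z² = −E_n n²/E_R = 21.27 × 4² / 13.61 ≈ 25.01
Z = 5

5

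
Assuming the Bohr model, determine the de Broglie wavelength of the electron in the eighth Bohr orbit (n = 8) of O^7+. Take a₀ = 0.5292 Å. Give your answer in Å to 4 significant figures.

3.325 Å

The Bohr quantisation condition is nλ = 2πr_n.
r_n = n²a₀/Z = 4.234 Å
λ = 2πr_n/n = 2π·4.234/8 = 3.325 Å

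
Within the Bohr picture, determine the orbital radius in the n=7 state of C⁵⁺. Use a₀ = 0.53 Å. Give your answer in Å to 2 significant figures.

4.3 Å

r_n = n²a₀/Z = 7² × 0.53 / 6
    = 49 × 0.53 / 6 = 4.3 Å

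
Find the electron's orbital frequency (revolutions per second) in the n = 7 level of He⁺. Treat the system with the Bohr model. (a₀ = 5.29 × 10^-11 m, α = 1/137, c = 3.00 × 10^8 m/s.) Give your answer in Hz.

7.68 × 10^13 Hz

r = n²a₀/Z = 1.30 × 10^-9 m, v = Zαc/n = 6.26 × 10^5 m/s
f = v/(2πr) = 7.68 × 10^13 Hz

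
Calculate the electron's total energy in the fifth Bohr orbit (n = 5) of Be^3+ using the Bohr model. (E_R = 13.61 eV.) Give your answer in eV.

-8.710 eV

E_n = −E_R·Z²/n² = −13.61 × 4²/5² = -8.710 eV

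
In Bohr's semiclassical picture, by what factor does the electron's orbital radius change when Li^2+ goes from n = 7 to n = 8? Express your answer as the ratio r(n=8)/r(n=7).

r ∝ Z^-1 · n^2; with Z fixed, r ∝ n^2.
r(n=8)/r(n=7) = (8/7)^2 = 64/49

64/49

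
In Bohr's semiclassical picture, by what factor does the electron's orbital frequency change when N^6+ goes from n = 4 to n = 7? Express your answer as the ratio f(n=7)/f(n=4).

64/343

f ∝ Z^2 · n^-3; with Z fixed, f ∝ n^-3.
f(n=7)/f(n=4) = (7/4)^-3 = 64/343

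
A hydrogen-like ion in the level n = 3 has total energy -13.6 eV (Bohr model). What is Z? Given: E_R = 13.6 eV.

3

E_n = −E_R Z²/n² ⇒ Z² = −E_n n²/E_R = 13.6 × 3² / 13.6 ≈ 9.00
Z = 3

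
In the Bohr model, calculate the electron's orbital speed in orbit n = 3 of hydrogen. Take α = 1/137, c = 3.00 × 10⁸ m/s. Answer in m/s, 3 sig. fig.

7.30 × 10⁵ m/s

v_n = Zαc/n = 1 × 0.00730 × 3.00 × 10⁸ / 3
    = 7.30 × 10⁵ m/s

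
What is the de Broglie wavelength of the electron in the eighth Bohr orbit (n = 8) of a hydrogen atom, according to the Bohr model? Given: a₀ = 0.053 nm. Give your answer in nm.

2.7 nm

The Bohr quantisation condition is nλ = 2πr_n.
r_n = n²a₀/Z = 3.4 nm
λ = 2πr_n/n = 2π·3.4/8 = 2.7 nm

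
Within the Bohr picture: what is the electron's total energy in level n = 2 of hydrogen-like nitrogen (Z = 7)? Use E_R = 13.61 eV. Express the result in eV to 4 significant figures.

E_n = −E_R·Z²/n² = −13.61 × 7²/2² = -166.7 eV

-166.7 eV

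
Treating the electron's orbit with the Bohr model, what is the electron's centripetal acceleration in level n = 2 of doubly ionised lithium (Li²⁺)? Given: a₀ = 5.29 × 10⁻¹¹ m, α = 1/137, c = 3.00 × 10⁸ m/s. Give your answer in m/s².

r = n²a₀/Z = 7.05 × 10⁻¹¹ m, v = Zαc/n = 3.28 × 10⁶ m/s
a = v²/r = (3.28 × 10⁶)² / 7.05 × 10⁻¹¹ = 1.53 × 10²³ m/s²

1.53 × 10²³ m/s²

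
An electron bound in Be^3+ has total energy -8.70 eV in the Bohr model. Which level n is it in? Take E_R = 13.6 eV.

5

E_n = −E_R Z²/n² ⇒ n² = E_R Z²/(−E_n) = 13.6 × 4² / 8.70 ≈ 25.01
n = 5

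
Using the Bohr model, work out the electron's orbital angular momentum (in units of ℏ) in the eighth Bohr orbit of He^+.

8

L_n = nℏ, so L/ℏ = n = 8.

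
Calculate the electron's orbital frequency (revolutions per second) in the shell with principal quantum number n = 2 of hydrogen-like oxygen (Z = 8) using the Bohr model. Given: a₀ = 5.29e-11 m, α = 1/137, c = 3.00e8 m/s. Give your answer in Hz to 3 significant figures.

r = n²a₀/Z = 2.65e-11 m, v = Zαc/n = 8.76e6 m/s
f = v/(2πr) = 5.27e16 Hz

5.27e16 Hz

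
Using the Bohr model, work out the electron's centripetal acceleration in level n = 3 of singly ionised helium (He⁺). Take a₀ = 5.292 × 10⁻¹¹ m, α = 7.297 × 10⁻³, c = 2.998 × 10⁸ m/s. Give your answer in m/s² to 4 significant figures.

r = n²a₀/Z = 2.381 × 10⁻¹⁰ m, v = Zαc/n = 1.458 × 10⁶ m/s
a = v²/r = (1.458 × 10⁶)² / 2.381 × 10⁻¹⁰ = 8.932 × 10²¹ m/s²

8.932 × 10²¹ m/s²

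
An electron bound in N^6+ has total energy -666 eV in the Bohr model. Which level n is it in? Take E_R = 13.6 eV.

1

E_n = −E_R Z²/n² ⇒ n² = E_R Z²/(−E_n) = 13.6 × 7² / 666 ≈ 1.00
n = 1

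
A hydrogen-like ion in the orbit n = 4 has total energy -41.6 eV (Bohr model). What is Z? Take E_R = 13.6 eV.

7

E_n = −E_R Z²/n² ⇒ Z² = −E_n n²/E_R = 41.6 × 4² / 13.6 ≈ 48.94
Z = 7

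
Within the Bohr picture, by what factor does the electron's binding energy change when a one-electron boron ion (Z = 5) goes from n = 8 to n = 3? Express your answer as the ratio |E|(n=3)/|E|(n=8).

64/9

|E| ∝ Z^2 · n^-2; with Z fixed, |E| ∝ n^-2.
|E|(n=3)/|E|(n=8) = (3/8)^-2 = 64/9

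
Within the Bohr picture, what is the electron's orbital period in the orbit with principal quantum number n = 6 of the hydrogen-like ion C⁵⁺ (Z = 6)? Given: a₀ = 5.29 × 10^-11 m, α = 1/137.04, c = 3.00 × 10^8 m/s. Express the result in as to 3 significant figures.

r = n²a₀/Z = 6²·5.29 × 10^-11/6 = 3.17 × 10^-10 m
v = Zαc/n = 6·0.00730·3.00 × 10^8/6 = 2.19 × 10^6 m/s
T = 2πr/v = 9.11 × 10^-16 s = 911 as

911 as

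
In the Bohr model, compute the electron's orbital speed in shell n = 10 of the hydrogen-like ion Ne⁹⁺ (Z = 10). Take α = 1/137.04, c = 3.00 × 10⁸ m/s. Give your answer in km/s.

v_n = Zαc/n = 10 × 0.00730 × 3.00 × 10⁸ / 10
    = 2190 km/s

2190 km/s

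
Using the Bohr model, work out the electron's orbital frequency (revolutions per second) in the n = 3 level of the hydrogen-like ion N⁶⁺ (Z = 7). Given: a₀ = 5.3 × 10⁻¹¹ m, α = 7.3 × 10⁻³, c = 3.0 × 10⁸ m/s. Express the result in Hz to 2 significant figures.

r = n²a₀/Z = 6.8 × 10⁻¹¹ m, v = Zαc/n = 5.1 × 10⁶ m/s
f = v/(2πr) = 1.2 × 10¹⁶ Hz

1.2 × 10¹⁶ Hz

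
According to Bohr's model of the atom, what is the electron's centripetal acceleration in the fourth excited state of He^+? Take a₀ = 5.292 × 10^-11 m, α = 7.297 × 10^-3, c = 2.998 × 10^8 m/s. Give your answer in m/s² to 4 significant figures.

r = n²a₀/Z = 6.615 × 10^-10 m, v = Zαc/n = 8.751 × 10^5 m/s
a = v²/r = (8.751 × 10^5)² / 6.615 × 10^-10 = 1.158 × 10^21 m/s²

1.158 × 10^21 m/s²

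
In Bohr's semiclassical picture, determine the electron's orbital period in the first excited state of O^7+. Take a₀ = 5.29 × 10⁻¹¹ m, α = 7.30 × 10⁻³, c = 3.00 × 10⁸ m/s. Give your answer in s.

1.90 × 10⁻¹⁷ s

r = n²a₀/Z = 2²·5.29 × 10⁻¹¹/8 = 2.65 × 10⁻¹¹ m
v = Zαc/n = 8·0.00730·3.00 × 10⁸/2 = 8.76 × 10⁶ m/s
T = 2πr/v = 1.90 × 10⁻¹⁷ s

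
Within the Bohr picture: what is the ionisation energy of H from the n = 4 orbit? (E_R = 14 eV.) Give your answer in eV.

0.88 eV

E_n = −E_R·Z²/n² = −14 × 1²/4² eV = -0.88 eV
Ionisation energy = −E_n = 0.88 eV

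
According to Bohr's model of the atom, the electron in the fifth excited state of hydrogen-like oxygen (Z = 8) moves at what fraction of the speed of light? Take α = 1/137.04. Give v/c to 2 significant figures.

v_n = Zαc/n, so v/c = Zα/n = 8 × 0.0073 / 6 = 0.0097

0.0097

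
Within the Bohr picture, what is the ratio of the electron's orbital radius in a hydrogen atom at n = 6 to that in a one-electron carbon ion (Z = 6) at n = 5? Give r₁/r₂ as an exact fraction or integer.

r ∝ Z^-1 · n^2
r₁/r₂ = (1/6)^-1 · (6/5)^2 = 216/25

216/25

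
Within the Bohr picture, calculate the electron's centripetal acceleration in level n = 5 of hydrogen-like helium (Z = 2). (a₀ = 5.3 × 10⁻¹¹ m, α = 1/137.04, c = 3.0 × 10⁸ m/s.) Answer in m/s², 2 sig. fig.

1.2 × 10²¹ m/s²

r = n²a₀/Z = 6.6 × 10⁻¹⁰ m, v = Zαc/n = 8.8 × 10⁵ m/s
a = v²/r = (8.8 × 10⁵)² / 6.6 × 10⁻¹⁰ = 1.2 × 10²¹ m/s²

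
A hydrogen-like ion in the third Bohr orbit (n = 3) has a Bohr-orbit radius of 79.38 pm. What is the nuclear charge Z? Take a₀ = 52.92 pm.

6

r_n = n²a₀/Z ⇒ Z = n²a₀/r = 3² × 52.92 / 79.38 ≈ 6.00
Z = 6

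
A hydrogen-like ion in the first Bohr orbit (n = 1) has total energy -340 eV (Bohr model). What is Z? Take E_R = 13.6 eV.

E_n = −E_R Z²/n² ⇒ Z² = −E_n n²/E_R = 340 × 1² / 13.6 ≈ 25.00
Z = 5

5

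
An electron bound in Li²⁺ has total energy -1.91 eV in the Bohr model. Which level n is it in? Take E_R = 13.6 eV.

8

E_n = −E_R Z²/n² ⇒ n² = E_R Z²/(−E_n) = 13.6 × 3² / 1.91 ≈ 64.08
n = 8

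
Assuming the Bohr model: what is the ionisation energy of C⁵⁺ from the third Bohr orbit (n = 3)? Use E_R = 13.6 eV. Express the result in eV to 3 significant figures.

54.4 eV

E_n = −E_R·Z²/n² = −13.6 × 6²/3² eV = -54.4 eV
Ionisation energy = −E_n = 54.4 eV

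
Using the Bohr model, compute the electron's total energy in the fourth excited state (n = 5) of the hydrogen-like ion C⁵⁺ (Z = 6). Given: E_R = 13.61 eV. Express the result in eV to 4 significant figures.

E_n = −E_R·Z²/n² = −13.61 × 6²/5² = -19.60 eV

-19.60 eV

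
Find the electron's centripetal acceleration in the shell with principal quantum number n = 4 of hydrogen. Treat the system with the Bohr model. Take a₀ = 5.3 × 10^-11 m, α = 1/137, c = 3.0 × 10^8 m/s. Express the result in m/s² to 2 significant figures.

3.5 × 10^20 m/s²

r = n²a₀/Z = 8.5 × 10^-10 m, v = Zαc/n = 5.5 × 10^5 m/s
a = v²/r = (5.5 × 10^5)² / 8.5 × 10^-10 = 3.5 × 10^20 m/s²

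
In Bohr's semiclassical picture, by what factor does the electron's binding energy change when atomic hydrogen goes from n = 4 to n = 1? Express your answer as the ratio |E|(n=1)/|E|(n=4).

16

|E| ∝ Z^2 · n^-2; with Z fixed, |E| ∝ n^-2.
|E|(n=1)/|E|(n=4) = (1/4)^-2 = 16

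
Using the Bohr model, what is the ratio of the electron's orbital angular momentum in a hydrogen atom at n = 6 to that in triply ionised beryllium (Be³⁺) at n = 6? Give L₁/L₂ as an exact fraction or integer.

1

L = nℏ is independent of Z.
L₁/L₂ = n₁/n₂ = 6/6 = 1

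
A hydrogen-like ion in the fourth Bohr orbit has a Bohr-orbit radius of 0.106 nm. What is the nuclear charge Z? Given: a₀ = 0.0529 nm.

8

r_n = n²a₀/Z ⇒ Z = n²a₀/r = 4² × 0.0529 / 0.106 ≈ 7.98
Z = 8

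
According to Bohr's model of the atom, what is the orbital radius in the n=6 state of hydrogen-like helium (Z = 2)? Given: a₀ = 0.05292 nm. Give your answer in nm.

0.9526 nm

r_n = n²a₀/Z = 6² × 0.05292 / 2
    = 36 × 0.05292 / 2 = 0.9526 nm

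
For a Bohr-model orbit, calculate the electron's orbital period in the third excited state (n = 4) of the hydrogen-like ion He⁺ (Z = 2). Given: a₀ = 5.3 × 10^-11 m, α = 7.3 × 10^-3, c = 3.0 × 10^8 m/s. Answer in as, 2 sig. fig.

r = n²a₀/Z = 4²·5.3 × 10^-11/2 = 4.2 × 10^-10 m
v = Zαc/n = 2·0.0073·3.0 × 10^8/4 = 1.1 × 10^6 m/s
T = 2πr/v = 2.4 × 10^-15 s = 2400 as

2400 as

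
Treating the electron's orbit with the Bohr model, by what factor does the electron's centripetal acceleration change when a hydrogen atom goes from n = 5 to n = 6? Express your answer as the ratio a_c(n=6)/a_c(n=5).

a_c ∝ Z^3 · n^-4; with Z fixed, a_c ∝ n^-4.
a_c(n=6)/a_c(n=5) = (6/5)^-4 = 625/1296

625/1296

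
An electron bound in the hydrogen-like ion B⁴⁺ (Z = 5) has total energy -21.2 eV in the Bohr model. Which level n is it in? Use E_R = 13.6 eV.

E_n = −E_R Z²/n² ⇒ n² = E_R Z²/(−E_n) = 13.6 × 5² / 21.2 ≈ 16.04
n = 4

4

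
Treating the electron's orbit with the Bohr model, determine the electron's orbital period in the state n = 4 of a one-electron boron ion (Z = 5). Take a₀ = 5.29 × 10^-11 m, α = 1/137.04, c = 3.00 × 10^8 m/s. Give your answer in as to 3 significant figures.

389 as

r = n²a₀/Z = 4²·5.29 × 10^-11/5 = 1.69 × 10^-10 m
v = Zαc/n = 5·0.00730·3.00 × 10^8/4 = 2.74 × 10^6 m/s
T = 2πr/v = 3.89 × 10^-16 s = 389 as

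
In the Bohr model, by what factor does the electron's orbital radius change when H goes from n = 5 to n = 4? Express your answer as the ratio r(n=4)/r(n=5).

16/25

r ∝ Z^-1 · n^2; with Z fixed, r ∝ n^2.
r(n=4)/r(n=5) = (4/5)^2 = 16/25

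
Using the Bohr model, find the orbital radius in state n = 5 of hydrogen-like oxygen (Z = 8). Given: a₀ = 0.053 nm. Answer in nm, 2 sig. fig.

r_n = n²a₀/Z = 5² × 0.053 / 8
    = 25 × 0.053 / 8 = 0.17 nm

0.17 nm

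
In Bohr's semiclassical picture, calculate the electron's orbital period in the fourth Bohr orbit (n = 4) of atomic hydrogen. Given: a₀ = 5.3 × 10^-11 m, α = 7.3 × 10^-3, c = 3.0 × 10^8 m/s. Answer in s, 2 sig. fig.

r = n²a₀/Z = 4²·5.3 × 10^-11/1 = 8.5 × 10^-10 m
v = Zαc/n = 1·0.0073·3.0 × 10^8/4 = 5.5 × 10^5 m/s
T = 2πr/v = 9.7 × 10^-15 s

9.7 × 10^-15 s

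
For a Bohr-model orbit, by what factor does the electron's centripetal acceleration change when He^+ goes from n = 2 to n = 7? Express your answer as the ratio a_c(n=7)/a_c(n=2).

a_c ∝ Z^3 · n^-4; with Z fixed, a_c ∝ n^-4.
a_c(n=7)/a_c(n=2) = (7/2)^-4 = 16/2401

16/2401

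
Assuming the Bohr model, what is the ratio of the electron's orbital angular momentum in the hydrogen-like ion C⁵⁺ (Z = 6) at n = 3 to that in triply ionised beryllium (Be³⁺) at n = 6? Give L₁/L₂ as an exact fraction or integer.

1/2

L = nℏ is independent of Z.
L₁/L₂ = n₁/n₂ = 3/6 = 1/2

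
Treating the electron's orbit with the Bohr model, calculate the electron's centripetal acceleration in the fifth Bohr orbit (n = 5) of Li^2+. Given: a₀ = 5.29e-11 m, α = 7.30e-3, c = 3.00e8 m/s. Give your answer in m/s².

r = n²a₀/Z = 4.41e-10 m, v = Zαc/n = 1.31e6 m/s
a = v²/r = (1.31e6)² / 4.41e-10 = 3.92e21 m/s²

3.92e21 m/s²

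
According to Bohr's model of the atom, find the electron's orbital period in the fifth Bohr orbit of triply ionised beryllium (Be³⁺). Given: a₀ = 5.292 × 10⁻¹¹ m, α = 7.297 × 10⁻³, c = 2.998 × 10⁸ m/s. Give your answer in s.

r = n²a₀/Z = 5²·5.292 × 10⁻¹¹/4 = 3.308 × 10⁻¹⁰ m
v = Zαc/n = 4·0.007297·2.998 × 10⁸/5 = 1.750 × 10⁶ m/s
T = 2πr/v = 1.187 × 10⁻¹⁵ s

1.187 × 10⁻¹⁵ s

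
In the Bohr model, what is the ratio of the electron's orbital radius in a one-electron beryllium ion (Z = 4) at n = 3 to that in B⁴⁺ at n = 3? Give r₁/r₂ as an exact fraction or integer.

r ∝ Z^-1 · n^2
r₁/r₂ = (4/5)^-1 · (3/3)^2 = 5/4

5/4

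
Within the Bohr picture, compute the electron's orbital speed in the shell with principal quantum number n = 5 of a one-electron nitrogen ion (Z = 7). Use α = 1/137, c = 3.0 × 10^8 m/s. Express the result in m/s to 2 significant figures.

3.1 × 10^6 m/s

v_n = Zαc/n = 7 × 0.0073 × 3.0 × 10^8 / 5
    = 3.1 × 10^6 m/s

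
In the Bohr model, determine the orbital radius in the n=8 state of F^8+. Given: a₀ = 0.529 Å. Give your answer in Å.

3.76 Å

r_n = n²a₀/Z = 8² × 0.529 / 9
    = 64 × 0.529 / 9 = 3.76 Å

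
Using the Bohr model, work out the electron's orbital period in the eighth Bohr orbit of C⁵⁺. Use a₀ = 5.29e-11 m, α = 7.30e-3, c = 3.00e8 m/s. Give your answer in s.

r = n²a₀/Z = 8²·5.29e-11/6 = 5.64e-10 m
v = Zαc/n = 6·0.00730·3.00e8/8 = 1.64e6 m/s
T = 2πr/v = 2.16e-15 s

2.16e-15 s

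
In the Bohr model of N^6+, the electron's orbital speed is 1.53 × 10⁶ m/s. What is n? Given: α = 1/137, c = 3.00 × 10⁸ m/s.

v_n = Zαc/n ⇒ n = Zαc/v = 7 × 0.00730 × 3.00 × 10⁸ / 1.53 × 10⁶ ≈ 10.02
n = 10

10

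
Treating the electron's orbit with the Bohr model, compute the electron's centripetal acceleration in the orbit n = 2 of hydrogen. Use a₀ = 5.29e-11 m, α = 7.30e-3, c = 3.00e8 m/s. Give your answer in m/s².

5.67e21 m/s²

r = n²a₀/Z = 2.12e-10 m, v = Zαc/n = 1.09e6 m/s
a = v²/r = (1.09e6)² / 2.12e-10 = 5.67e21 m/s²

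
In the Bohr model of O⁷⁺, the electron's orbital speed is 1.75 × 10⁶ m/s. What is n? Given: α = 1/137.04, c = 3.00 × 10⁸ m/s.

v_n = Zαc/n ⇒ n = Zαc/v = 8 × 0.00730 × 3.00 × 10⁸ / 1.75 × 10⁶ ≈ 10.01
n = 10

10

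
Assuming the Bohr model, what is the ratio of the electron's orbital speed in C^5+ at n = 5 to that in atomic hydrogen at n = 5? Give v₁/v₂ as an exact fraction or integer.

6

v ∝ Z^1 · n^-1
v₁/v₂ = (6/1)^1 · (5/5)^-1 = 6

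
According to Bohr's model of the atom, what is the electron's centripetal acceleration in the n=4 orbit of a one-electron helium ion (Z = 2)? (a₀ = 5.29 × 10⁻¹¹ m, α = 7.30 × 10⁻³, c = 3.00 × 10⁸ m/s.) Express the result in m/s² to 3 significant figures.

r = n²a₀/Z = 4.23 × 10⁻¹⁰ m, v = Zαc/n = 1.09 × 10⁶ m/s
a = v²/r = (1.09 × 10⁶)² / 4.23 × 10⁻¹⁰ = 2.83 × 10²¹ m/s²

2.83 × 10²¹ m/s²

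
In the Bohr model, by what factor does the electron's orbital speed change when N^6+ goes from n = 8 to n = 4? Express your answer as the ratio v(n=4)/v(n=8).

v ∝ Z^1 · n^-1; with Z fixed, v ∝ n^-1.
v(n=4)/v(n=8) = (4/8)^-1 = 2

2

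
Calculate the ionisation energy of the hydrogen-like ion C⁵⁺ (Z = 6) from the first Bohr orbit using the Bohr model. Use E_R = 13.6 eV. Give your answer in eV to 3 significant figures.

490 eV

E_n = −E_R·Z²/n² = −13.6 × 6²/1² eV = -490 eV
Ionisation energy = −E_n = 490 eV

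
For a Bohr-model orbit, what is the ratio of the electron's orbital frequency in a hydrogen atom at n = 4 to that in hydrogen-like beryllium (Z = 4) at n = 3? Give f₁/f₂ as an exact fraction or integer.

f ∝ Z^2 · n^-3
f₁/f₂ = (1/4)^2 · (4/3)^-3 = 27/1024

27/1024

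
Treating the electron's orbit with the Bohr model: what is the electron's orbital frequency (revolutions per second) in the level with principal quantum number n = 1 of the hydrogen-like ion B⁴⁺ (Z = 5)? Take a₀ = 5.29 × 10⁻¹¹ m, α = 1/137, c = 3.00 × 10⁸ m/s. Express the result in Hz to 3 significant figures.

r = n²a₀/Z = 1.06 × 10⁻¹¹ m, v = Zαc/n = 1.09 × 10⁷ m/s
f = v/(2πr) = 1.65 × 10¹⁷ Hz

1.65 × 10¹⁷ Hz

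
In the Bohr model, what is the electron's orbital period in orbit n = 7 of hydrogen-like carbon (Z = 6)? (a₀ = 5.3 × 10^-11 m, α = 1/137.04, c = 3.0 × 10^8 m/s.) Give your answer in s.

1.4 × 10^-15 s

r = n²a₀/Z = 7²·5.3 × 10^-11/6 = 4.3 × 10^-10 m
v = Zαc/n = 6·0.0073·3.0 × 10^8/7 = 1.9 × 10^6 m/s
T = 2πr/v = 1.4 × 10^-15 s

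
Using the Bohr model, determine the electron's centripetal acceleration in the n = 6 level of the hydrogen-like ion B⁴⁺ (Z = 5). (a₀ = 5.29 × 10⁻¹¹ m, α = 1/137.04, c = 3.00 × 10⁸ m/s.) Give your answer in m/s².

r = n²a₀/Z = 3.81 × 10⁻¹⁰ m, v = Zαc/n = 1.82 × 10⁶ m/s
a = v²/r = (1.82 × 10⁶)² / 3.81 × 10⁻¹⁰ = 8.74 × 10²¹ m/s²

8.74 × 10²¹ m/s²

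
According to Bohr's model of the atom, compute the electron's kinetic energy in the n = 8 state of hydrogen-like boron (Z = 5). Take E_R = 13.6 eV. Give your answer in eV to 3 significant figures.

For a Coulomb orbit the virial theorem gives K = −E_n.
E_n = −E_R·Z²/n², so K = E_R·Z²/n² = 13.6 × 5²/8² = 5.31 eV

5.31 eV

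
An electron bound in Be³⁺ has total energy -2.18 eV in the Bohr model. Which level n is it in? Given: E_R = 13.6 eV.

10

E_n = −E_R Z²/n² ⇒ n² = E_R Z²/(−E_n) = 13.6 × 4² / 2.18 ≈ 99.82
n = 10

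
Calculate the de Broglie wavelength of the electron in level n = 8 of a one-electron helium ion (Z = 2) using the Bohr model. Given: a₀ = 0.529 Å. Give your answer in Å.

13.3 Å

The Bohr quantisation condition is nλ = 2πr_n.
r_n = n²a₀/Z = 16.9 Å
λ = 2πr_n/n = 2π·16.9/8 = 13.3 Å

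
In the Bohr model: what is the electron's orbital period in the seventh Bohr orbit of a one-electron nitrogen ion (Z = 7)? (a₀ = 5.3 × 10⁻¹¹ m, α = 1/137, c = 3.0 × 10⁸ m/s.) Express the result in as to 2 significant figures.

1100 as

r = n²a₀/Z = 7²·5.3 × 10⁻¹¹/7 = 3.7 × 10⁻¹⁰ m
v = Zαc/n = 7·0.0073·3.0 × 10⁸/7 = 2.2 × 10⁶ m/s
T = 2πr/v = 1.1 × 10⁻¹⁵ s = 1100 as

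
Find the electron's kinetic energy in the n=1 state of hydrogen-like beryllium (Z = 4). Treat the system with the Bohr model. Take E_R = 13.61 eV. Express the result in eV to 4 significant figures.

217.8 eV

For a Coulomb orbit the virial theorem gives K = −E_n.
E_n = −E_R·Z²/n², so K = E_R·Z²/n² = 13.61 × 4²/1² = 217.8 eV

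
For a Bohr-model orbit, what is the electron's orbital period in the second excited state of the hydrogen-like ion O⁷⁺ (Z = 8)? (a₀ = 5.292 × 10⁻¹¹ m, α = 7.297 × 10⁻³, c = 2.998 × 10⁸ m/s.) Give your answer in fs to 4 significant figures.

0.06412 fs

r = n²a₀/Z = 3²·5.292 × 10⁻¹¹/8 = 5.954 × 10⁻¹¹ m
v = Zαc/n = 8·0.007297·2.998 × 10⁸/3 = 5.834 × 10⁶ m/s
T = 2πr/v = 6.412 × 10⁻¹⁷ s = 0.06412 fs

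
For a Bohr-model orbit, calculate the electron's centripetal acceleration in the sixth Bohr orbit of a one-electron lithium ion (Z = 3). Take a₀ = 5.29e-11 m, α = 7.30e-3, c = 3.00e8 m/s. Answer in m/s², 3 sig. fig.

r = n²a₀/Z = 6.35e-10 m, v = Zαc/n = 1.09e6 m/s
a = v²/r = (1.09e6)² / 6.35e-10 = 1.89e21 m/s²

1.89e21 m/s²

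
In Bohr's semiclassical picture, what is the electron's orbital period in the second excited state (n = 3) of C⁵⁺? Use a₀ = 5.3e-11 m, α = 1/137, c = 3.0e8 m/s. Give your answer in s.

1.1e-16 s

r = n²a₀/Z = 3²·5.3e-11/6 = 8.0e-11 m
v = Zαc/n = 6·0.0073·3.0e8/3 = 4.4e6 m/s
T = 2πr/v = 1.1e-16 s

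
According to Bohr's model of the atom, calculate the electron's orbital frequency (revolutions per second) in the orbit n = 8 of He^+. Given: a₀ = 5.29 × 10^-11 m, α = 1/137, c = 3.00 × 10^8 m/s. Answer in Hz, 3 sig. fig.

5.15 × 10^13 Hz

r = n²a₀/Z = 1.69 × 10^-9 m, v = Zαc/n = 5.47 × 10^5 m/s
f = v/(2πr) = 5.15 × 10^13 Hz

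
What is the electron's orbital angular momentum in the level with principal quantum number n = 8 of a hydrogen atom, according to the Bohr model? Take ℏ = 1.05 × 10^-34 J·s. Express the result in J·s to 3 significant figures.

L_n = nℏ = 8 × 1.05 × 10^-34 = 8.40 × 10^-34 J·s

8.40 × 10^-34 J·s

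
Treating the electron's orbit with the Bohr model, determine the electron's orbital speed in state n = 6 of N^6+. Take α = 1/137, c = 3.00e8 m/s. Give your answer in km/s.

v_n = Zαc/n = 7 × 0.00730 × 3.00e8 / 6
    = 2550 km/s

2550 km/s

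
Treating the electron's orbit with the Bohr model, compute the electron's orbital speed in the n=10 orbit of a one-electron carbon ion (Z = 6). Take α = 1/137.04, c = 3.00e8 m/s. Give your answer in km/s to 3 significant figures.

v_n = Zαc/n = 6 × 0.00730 × 3.00e8 / 10
    = 1310 km/s

1310 km/s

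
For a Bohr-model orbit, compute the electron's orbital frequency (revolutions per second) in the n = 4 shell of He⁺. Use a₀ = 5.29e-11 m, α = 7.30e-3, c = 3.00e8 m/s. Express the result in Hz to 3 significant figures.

r = n²a₀/Z = 4.23e-10 m, v = Zαc/n = 1.09e6 m/s
f = v/(2πr) = 4.12e14 Hz

4.12e14 Hz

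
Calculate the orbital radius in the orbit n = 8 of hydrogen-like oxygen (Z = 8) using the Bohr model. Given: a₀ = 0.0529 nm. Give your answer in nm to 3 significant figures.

r_n = n²a₀/Z = 8² × 0.0529 / 8
    = 64 × 0.0529 / 8 = 0.423 nm

0.423 nm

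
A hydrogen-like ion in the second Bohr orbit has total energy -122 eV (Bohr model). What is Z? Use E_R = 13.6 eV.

E_n = −E_R Z²/n² ⇒ Z² = −E_n n²/E_R = 122 × 2² / 13.6 ≈ 35.88
Z = 6

6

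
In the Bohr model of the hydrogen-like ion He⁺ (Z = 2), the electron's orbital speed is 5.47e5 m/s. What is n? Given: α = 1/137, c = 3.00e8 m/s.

8

v_n = Zαc/n ⇒ n = Zαc/v = 2 × 0.00730 × 3.00e8 / 5.47e5 ≈ 8.01
n = 8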